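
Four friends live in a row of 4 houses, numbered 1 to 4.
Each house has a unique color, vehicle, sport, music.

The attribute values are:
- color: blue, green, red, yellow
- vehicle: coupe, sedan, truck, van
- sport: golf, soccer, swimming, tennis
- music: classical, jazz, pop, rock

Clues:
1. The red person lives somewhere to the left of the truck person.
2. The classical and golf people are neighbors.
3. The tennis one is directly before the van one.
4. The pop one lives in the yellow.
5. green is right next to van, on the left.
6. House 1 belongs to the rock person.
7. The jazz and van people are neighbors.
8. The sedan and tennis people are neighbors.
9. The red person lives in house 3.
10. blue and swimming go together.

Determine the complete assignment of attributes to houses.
Solution:

House | Color | Vehicle | Sport | Music
---------------------------------------
  1   | blue | sedan | swimming | rock
  2   | green | coupe | tennis | jazz
  3   | red | van | soccer | classical
  4   | yellow | truck | golf | pop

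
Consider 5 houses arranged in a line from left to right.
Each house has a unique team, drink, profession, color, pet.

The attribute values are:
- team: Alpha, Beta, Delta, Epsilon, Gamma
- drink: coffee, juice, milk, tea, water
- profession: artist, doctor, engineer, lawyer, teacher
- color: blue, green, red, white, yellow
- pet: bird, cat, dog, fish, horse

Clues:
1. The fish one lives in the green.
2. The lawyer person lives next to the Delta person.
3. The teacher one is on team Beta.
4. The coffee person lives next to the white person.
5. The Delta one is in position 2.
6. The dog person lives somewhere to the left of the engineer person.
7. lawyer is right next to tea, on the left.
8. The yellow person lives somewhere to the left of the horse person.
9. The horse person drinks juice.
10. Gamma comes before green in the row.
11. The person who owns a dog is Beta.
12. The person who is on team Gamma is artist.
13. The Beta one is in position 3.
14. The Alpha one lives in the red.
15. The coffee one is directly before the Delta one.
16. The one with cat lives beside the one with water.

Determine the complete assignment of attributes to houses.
Solution:

House | Team | Drink | Profession | Color | Pet
-----------------------------------------------
  1   | Alpha | coffee | lawyer | red | bird
  2   | Delta | tea | doctor | white | cat
  3   | Beta | water | teacher | yellow | dog
  4   | Gamma | juice | artist | blue | horse
  5   | Epsilon | milk | engineer | green | fish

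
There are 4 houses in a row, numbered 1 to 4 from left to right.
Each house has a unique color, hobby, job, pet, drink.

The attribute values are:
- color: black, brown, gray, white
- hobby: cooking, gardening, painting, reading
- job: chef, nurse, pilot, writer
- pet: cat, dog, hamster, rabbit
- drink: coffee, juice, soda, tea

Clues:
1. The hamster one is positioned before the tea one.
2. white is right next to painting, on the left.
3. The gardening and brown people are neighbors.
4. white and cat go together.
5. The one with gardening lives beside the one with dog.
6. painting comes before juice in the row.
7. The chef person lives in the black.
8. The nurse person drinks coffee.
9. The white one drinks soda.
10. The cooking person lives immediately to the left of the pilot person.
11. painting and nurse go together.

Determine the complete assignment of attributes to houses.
Solution:

House | Color | Hobby | Job | Pet | Drink
-----------------------------------------
  1   | white | gardening | writer | cat | soda
  2   | brown | painting | nurse | dog | coffee
  3   | black | cooking | chef | hamster | juice
  4   | gray | reading | pilot | rabbit | tea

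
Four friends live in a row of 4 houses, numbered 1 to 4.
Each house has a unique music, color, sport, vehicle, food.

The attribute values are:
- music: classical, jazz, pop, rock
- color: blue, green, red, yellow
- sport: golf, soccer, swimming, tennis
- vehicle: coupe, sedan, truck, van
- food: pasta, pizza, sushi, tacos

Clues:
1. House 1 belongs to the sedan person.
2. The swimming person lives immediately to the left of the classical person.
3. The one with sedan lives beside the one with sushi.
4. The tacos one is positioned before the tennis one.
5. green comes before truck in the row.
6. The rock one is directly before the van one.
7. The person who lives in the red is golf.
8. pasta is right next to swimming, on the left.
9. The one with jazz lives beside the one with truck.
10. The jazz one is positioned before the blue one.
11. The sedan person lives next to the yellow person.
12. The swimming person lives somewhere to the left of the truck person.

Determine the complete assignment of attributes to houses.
Solution:

House | Music | Color | Sport | Vehicle | Food
----------------------------------------------
  1   | rock | green | soccer | sedan | pasta
  2   | jazz | yellow | swimming | van | sushi
  3   | classical | red | golf | truck | tacos
  4   | pop | blue | tennis | coupe | pizza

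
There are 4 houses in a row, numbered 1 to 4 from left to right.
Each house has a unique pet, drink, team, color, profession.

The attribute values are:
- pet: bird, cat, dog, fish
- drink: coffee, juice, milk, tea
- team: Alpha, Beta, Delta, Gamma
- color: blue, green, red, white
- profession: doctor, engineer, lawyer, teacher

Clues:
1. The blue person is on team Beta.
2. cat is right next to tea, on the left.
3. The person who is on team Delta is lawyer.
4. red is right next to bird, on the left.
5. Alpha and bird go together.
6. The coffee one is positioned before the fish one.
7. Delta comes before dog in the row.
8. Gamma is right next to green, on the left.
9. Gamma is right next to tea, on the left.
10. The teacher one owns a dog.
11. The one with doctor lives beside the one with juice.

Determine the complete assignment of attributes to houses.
Solution:

House | Pet | Drink | Team | Color | Profession
-----------------------------------------------
  1   | cat | coffee | Gamma | red | engineer
  2   | bird | tea | Alpha | green | doctor
  3   | fish | juice | Delta | white | lawyer
  4   | dog | milk | Beta | blue | teacher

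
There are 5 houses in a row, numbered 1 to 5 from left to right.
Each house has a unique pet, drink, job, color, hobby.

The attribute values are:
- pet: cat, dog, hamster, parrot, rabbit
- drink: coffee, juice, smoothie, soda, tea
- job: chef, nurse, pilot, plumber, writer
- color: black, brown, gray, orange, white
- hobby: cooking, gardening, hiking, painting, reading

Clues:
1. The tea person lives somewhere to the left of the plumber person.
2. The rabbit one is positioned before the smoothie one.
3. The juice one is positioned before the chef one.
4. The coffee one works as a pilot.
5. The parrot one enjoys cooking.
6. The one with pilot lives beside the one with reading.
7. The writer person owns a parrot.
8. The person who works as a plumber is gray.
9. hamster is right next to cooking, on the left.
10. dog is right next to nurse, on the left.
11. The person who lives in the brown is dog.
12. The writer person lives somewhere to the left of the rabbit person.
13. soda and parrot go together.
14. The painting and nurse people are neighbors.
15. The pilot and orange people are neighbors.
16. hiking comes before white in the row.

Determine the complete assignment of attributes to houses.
Solution:

House | Pet | Drink | Job | Color | Hobby
-----------------------------------------
  1   | dog | coffee | pilot | brown | painting
  2   | hamster | tea | nurse | orange | reading
  3   | parrot | soda | writer | black | cooking
  4   | rabbit | juice | plumber | gray | hiking
  5   | cat | smoothie | chef | white | gardening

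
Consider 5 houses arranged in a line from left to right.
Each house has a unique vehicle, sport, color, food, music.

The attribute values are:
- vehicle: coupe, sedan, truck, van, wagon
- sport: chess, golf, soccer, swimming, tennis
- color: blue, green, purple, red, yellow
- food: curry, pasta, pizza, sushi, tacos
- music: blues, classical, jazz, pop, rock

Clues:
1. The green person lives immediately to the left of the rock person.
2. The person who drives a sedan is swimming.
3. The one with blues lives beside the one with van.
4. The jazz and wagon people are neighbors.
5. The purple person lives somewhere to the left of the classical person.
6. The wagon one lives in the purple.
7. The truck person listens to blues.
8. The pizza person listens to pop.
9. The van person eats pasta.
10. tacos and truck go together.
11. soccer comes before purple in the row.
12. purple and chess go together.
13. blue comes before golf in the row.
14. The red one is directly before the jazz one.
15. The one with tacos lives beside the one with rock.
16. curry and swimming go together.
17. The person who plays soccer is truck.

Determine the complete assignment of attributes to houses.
Solution:

House | Vehicle | Sport | Color | Food | Music
----------------------------------------------
  1   | truck | soccer | green | tacos | blues
  2   | van | tennis | red | pasta | rock
  3   | sedan | swimming | blue | curry | jazz
  4   | wagon | chess | purple | pizza | pop
  5   | coupe | golf | yellow | sushi | classical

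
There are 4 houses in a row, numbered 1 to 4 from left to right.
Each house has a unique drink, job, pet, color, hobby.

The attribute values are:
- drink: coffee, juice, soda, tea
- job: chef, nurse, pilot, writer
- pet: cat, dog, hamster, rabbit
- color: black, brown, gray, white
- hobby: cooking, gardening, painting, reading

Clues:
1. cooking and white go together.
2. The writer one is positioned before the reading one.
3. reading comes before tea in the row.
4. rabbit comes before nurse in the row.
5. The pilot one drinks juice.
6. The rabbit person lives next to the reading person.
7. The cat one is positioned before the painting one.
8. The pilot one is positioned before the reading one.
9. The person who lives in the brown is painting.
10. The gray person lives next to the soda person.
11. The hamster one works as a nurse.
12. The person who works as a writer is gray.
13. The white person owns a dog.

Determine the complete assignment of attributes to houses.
Solution:

House | Drink | Job | Pet | Color | Hobby
-----------------------------------------
  1   | juice | pilot | dog | white | cooking
  2   | coffee | writer | rabbit | gray | gardening
  3   | soda | chef | cat | black | reading
  4   | tea | nurse | hamster | brown | painting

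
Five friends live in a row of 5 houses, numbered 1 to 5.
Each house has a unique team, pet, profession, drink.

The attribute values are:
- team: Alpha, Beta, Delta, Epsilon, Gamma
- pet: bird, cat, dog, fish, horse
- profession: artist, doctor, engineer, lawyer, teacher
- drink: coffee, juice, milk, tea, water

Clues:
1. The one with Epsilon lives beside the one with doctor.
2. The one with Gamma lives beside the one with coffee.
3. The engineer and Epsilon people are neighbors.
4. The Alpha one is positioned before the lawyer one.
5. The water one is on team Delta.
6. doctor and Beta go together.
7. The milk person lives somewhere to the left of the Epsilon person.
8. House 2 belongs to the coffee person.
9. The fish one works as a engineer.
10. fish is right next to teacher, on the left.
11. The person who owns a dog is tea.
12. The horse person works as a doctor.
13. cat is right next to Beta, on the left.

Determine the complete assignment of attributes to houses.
Solution:

House | Team | Pet | Profession | Drink
---------------------------------------
  1   | Gamma | fish | engineer | milk
  2   | Epsilon | cat | teacher | coffee
  3   | Beta | horse | doctor | juice
  4   | Alpha | dog | artist | tea
  5   | Delta | bird | lawyer | water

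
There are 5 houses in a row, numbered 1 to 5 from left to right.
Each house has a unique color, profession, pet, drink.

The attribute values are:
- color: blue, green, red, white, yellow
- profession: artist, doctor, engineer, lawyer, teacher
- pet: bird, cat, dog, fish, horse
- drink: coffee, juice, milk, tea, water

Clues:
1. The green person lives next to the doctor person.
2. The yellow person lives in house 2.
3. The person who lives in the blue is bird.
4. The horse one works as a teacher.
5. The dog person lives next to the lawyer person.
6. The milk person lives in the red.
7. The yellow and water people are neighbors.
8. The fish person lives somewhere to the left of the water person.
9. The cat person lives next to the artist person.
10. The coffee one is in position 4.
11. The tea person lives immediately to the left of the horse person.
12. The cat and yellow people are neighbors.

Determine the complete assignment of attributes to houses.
Solution:

House | Color | Profession | Pet | Drink
----------------------------------------
  1   | red | engineer | cat | milk
  2   | yellow | artist | fish | tea
  3   | green | teacher | horse | water
  4   | white | doctor | dog | coffee
  5   | blue | lawyer | bird | juice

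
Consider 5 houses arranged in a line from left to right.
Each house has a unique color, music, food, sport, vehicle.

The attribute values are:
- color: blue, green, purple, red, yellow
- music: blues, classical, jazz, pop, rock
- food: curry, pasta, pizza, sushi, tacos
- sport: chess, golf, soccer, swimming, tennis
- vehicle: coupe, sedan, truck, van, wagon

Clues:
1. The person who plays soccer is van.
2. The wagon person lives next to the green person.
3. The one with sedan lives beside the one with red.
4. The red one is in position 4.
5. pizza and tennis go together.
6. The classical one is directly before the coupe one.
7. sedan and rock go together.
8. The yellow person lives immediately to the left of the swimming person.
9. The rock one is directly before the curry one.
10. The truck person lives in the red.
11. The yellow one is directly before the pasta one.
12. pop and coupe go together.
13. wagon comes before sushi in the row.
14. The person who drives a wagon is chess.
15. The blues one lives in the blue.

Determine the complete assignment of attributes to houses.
Solution:

House | Color | Music | Food | Sport | Vehicle
----------------------------------------------
  1   | yellow | classical | tacos | chess | wagon
  2   | green | pop | pasta | swimming | coupe
  3   | purple | rock | pizza | tennis | sedan
  4   | red | jazz | curry | golf | truck
  5   | blue | blues | sushi | soccer | van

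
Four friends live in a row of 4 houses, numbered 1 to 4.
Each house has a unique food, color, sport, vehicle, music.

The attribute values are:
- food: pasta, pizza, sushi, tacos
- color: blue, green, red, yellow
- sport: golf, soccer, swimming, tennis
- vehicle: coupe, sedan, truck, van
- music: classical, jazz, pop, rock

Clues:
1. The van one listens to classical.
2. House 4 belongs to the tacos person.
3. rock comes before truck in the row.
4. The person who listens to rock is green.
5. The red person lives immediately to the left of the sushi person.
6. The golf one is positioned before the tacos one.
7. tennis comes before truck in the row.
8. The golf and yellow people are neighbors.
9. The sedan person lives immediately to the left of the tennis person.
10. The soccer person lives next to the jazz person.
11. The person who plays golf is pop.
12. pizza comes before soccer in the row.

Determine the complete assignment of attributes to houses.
Solution:

House | Food | Color | Sport | Vehicle | Music
----------------------------------------------
  1   | pizza | red | golf | sedan | pop
  2   | sushi | yellow | tennis | van | classical
  3   | pasta | green | soccer | coupe | rock
  4   | tacos | blue | swimming | truck | jazz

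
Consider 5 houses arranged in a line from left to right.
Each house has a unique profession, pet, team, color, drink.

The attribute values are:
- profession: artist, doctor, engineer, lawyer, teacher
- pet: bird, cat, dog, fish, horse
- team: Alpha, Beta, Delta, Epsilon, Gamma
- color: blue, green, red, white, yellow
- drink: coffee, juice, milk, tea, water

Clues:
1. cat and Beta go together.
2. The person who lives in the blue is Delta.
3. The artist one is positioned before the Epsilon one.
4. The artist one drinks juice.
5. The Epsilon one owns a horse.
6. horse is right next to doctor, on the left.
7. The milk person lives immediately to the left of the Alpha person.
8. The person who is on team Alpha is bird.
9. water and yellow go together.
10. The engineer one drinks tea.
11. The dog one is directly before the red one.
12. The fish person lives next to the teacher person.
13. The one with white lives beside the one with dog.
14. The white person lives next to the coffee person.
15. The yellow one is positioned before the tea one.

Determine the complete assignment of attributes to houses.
Solution:

House | Profession | Pet | Team | Color | Drink
-----------------------------------------------
  1   | artist | fish | Gamma | white | juice
  2   | teacher | dog | Delta | blue | coffee
  3   | lawyer | horse | Epsilon | red | milk
  4   | doctor | bird | Alpha | yellow | water
  5   | engineer | cat | Beta | green | tea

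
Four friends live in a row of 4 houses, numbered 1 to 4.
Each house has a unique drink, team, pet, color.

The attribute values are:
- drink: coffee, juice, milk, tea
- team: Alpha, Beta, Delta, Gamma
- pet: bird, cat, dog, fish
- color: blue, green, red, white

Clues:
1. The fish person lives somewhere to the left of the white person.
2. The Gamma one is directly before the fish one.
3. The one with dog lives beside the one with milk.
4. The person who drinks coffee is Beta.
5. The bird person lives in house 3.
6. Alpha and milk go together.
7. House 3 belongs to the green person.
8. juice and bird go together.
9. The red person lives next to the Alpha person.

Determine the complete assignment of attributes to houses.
Solution:

House | Drink | Team | Pet | Color
----------------------------------
  1   | tea | Gamma | dog | red
  2   | milk | Alpha | fish | blue
  3   | juice | Delta | bird | green
  4   | coffee | Beta | cat | white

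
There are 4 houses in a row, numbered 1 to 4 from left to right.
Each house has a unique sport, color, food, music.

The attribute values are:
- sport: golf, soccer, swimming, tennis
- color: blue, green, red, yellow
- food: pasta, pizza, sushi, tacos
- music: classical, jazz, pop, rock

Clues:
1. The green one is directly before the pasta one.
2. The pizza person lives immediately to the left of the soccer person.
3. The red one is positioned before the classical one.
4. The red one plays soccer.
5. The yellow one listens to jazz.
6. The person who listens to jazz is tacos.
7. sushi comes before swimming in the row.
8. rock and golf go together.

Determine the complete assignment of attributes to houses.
Solution:

House | Sport | Color | Food | Music
------------------------------------
  1   | golf | green | pizza | rock
  2   | soccer | red | pasta | pop
  3   | tennis | blue | sushi | classical
  4   | swimming | yellow | tacos | jazz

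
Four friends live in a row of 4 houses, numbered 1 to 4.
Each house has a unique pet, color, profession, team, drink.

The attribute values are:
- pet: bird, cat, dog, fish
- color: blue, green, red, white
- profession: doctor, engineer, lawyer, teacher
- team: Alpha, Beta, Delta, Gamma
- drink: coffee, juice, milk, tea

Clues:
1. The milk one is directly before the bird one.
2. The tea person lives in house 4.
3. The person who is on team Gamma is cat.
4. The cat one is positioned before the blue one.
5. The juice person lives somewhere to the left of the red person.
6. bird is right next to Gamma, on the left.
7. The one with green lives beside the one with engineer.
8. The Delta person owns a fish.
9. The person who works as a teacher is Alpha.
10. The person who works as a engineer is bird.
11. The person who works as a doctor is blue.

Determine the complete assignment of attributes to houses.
Solution:

House | Pet | Color | Profession | Team | Drink
-----------------------------------------------
  1   | dog | green | teacher | Alpha | milk
  2   | bird | white | engineer | Beta | juice
  3   | cat | red | lawyer | Gamma | coffee
  4   | fish | blue | doctor | Delta | tea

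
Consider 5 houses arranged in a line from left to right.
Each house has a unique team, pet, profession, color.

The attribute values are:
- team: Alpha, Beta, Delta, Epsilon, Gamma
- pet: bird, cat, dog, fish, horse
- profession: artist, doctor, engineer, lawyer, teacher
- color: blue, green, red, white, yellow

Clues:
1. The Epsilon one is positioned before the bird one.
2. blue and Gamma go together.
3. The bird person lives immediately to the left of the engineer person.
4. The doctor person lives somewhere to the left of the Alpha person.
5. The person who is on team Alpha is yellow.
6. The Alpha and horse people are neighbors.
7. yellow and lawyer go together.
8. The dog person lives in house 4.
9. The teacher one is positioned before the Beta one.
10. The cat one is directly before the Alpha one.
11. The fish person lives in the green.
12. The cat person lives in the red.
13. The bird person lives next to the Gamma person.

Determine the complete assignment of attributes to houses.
Solution:

House | Team | Pet | Profession | Color
---------------------------------------
  1   | Epsilon | cat | doctor | red
  2   | Alpha | bird | lawyer | yellow
  3   | Gamma | horse | engineer | blue
  4   | Delta | dog | teacher | white
  5   | Beta | fish | artist | green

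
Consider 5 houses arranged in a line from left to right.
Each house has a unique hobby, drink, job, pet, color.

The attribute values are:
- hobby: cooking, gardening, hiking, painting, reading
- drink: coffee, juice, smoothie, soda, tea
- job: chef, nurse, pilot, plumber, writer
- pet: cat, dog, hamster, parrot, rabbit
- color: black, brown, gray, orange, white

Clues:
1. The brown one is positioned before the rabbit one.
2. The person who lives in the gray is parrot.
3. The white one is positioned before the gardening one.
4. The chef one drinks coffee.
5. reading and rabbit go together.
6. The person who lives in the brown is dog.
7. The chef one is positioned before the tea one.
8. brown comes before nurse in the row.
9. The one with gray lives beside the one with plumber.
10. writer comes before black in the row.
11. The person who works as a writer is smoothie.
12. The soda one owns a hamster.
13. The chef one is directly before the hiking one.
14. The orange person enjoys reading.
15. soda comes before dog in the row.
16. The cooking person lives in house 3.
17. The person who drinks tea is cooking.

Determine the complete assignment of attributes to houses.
Solution:

House | Hobby | Drink | Job | Pet | Color
-----------------------------------------
  1   | painting | coffee | chef | parrot | gray
  2   | hiking | soda | plumber | hamster | white
  3   | cooking | tea | pilot | dog | brown
  4   | reading | smoothie | writer | rabbit | orange
  5   | gardening | juice | nurse | cat | black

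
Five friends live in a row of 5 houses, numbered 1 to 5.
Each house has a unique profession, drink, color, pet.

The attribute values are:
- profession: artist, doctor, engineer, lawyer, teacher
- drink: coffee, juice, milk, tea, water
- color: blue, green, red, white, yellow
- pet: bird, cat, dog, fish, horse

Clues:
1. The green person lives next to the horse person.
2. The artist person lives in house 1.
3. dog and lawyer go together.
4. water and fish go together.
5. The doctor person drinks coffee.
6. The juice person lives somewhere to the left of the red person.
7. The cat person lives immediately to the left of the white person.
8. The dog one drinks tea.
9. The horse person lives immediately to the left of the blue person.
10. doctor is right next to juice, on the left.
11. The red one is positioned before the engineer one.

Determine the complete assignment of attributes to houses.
Solution:

House | Profession | Drink | Color | Pet
----------------------------------------
  1   | artist | milk | green | cat
  2   | doctor | coffee | white | horse
  3   | teacher | juice | blue | bird
  4   | lawyer | tea | red | dog
  5   | engineer | water | yellow | fish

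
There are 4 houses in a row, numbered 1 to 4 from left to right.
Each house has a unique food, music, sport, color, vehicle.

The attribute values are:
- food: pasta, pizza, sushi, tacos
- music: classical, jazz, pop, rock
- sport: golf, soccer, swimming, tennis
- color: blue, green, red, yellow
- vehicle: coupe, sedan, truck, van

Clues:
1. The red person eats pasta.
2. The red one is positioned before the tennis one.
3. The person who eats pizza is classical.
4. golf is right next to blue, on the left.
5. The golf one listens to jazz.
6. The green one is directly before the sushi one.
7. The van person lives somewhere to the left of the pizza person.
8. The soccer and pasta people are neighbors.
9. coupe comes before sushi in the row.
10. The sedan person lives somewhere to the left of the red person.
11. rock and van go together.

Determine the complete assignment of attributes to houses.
Solution:

House | Food | Music | Sport | Color | Vehicle
----------------------------------------------
  1   | tacos | jazz | golf | green | coupe
  2   | sushi | pop | soccer | blue | sedan
  3   | pasta | rock | swimming | red | van
  4   | pizza | classical | tennis | yellow | truck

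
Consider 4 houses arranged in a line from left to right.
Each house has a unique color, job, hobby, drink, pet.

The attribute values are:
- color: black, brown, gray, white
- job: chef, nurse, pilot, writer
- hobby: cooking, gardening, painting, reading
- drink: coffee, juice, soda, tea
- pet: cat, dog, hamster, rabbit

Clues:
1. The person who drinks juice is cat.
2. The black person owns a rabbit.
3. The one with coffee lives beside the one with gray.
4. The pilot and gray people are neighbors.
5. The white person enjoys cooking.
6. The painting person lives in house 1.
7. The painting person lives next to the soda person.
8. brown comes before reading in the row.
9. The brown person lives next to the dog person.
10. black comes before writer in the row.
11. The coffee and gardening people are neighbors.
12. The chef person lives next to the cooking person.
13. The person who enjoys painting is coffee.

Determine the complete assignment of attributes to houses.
Solution:

House | Color | Job | Hobby | Drink | Pet
-----------------------------------------
  1   | brown | pilot | painting | coffee | hamster
  2   | gray | nurse | gardening | soda | dog
  3   | black | chef | reading | tea | rabbit
  4   | white | writer | cooking | juice | cat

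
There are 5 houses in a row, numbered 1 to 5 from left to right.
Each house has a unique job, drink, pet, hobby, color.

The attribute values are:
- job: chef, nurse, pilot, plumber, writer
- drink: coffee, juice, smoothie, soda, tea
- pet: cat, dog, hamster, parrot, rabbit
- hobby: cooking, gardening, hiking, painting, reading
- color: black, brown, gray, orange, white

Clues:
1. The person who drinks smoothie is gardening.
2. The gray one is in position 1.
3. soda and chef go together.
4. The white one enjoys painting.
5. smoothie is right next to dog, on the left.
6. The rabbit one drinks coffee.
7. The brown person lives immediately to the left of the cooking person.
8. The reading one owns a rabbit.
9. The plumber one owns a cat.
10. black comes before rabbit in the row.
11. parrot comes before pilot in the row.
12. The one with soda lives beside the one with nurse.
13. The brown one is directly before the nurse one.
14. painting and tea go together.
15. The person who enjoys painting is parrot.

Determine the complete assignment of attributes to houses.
Solution:

House | Job | Drink | Pet | Hobby | Color
-----------------------------------------
  1   | plumber | smoothie | cat | gardening | gray
  2   | chef | soda | dog | hiking | brown
  3   | nurse | juice | hamster | cooking | black
  4   | writer | tea | parrot | painting | white
  5   | pilot | coffee | rabbit | reading | orange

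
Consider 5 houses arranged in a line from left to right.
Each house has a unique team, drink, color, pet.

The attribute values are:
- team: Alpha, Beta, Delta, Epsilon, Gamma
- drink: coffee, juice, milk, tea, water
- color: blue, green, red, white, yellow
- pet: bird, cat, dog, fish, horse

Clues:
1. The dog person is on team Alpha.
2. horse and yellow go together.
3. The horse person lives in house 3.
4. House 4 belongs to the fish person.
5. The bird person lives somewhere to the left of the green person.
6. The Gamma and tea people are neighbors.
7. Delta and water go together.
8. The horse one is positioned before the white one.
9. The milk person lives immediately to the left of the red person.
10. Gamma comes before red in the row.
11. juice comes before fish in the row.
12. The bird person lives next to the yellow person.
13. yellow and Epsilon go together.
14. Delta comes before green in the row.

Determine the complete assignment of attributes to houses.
Solution:

House | Team | Drink | Color | Pet
----------------------------------
  1   | Gamma | milk | blue | cat
  2   | Beta | tea | red | bird
  3   | Epsilon | juice | yellow | horse
  4   | Delta | water | white | fish
  5   | Alpha | coffee | green | dog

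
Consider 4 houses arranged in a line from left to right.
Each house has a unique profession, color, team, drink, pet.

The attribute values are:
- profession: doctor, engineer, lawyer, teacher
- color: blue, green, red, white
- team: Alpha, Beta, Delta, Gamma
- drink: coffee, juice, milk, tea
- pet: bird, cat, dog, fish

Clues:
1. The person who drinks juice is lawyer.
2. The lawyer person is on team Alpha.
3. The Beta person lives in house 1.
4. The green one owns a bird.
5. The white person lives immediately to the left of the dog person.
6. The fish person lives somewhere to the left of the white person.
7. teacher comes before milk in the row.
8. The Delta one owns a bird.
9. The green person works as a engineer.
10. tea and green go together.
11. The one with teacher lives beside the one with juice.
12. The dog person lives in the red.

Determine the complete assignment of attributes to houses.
Solution:

House | Profession | Color | Team | Drink | Pet
-----------------------------------------------
  1   | teacher | blue | Beta | coffee | fish
  2   | lawyer | white | Alpha | juice | cat
  3   | doctor | red | Gamma | milk | dog
  4   | engineer | green | Delta | tea | bird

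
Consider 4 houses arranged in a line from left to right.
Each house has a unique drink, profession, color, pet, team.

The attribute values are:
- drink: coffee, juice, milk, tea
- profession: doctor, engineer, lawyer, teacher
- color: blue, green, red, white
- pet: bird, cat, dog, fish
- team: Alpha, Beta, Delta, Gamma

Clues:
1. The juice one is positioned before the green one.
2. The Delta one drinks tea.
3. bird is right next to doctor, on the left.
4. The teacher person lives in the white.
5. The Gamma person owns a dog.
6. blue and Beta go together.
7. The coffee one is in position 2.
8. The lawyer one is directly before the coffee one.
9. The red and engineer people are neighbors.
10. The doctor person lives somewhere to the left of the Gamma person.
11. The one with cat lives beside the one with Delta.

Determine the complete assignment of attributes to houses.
Solution:

House | Drink | Profession | Color | Pet | Team
-----------------------------------------------
  1   | juice | lawyer | blue | bird | Beta
  2   | coffee | doctor | red | cat | Alpha
  3   | tea | engineer | green | fish | Delta
  4   | milk | teacher | white | dog | Gamma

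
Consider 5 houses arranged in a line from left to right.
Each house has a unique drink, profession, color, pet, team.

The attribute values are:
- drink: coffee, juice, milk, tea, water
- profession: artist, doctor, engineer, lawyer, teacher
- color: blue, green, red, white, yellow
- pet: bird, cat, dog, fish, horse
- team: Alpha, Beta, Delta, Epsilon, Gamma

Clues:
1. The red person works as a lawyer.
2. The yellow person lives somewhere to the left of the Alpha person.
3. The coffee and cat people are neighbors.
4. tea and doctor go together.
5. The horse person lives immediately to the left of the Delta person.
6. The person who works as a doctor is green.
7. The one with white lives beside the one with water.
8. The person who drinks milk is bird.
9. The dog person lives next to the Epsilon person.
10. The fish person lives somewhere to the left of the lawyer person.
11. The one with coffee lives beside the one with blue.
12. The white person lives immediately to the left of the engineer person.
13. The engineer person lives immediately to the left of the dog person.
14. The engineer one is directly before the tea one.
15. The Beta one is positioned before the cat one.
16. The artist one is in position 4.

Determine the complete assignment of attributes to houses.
Solution:

House | Drink | Profession | Color | Pet | Team
-----------------------------------------------
  1   | coffee | teacher | white | horse | Beta
  2   | water | engineer | blue | cat | Delta
  3   | tea | doctor | green | dog | Gamma
  4   | juice | artist | yellow | fish | Epsilon
  5   | milk | lawyer | red | bird | Alpha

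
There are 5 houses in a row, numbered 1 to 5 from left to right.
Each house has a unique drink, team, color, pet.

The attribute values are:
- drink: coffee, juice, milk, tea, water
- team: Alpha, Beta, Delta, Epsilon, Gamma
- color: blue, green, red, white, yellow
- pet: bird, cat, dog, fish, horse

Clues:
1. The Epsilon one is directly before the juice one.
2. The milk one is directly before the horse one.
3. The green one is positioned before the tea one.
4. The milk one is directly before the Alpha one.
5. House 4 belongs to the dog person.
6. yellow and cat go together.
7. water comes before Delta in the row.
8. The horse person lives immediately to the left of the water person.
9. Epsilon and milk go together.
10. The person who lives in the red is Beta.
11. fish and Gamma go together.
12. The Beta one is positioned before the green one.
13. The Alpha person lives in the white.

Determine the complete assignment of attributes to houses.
Solution:

House | Drink | Team | Color | Pet
----------------------------------
  1   | milk | Epsilon | yellow | cat
  2   | juice | Alpha | white | horse
  3   | water | Beta | red | bird
  4   | coffee | Delta | green | dog
  5   | tea | Gamma | blue | fish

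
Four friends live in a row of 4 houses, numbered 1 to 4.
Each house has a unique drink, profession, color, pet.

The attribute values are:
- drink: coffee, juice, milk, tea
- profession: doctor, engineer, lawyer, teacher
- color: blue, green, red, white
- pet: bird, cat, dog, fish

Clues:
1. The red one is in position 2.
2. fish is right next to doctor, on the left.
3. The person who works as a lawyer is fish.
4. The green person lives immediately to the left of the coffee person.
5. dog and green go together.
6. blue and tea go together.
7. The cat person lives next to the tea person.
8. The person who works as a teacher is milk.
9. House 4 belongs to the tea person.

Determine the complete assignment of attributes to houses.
Solution:

House | Drink | Profession | Color | Pet
----------------------------------------
  1   | milk | teacher | green | dog
  2   | coffee | lawyer | red | fish
  3   | juice | doctor | white | cat
  4   | tea | engineer | blue | bird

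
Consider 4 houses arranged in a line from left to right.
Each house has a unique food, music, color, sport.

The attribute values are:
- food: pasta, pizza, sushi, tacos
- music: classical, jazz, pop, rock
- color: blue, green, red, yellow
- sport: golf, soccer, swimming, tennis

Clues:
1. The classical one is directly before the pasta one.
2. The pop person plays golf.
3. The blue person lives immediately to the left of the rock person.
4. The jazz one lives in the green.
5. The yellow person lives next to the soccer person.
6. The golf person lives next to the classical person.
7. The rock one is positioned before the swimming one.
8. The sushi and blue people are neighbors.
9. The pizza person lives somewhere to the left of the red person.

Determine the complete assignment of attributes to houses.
Solution:

House | Food | Music | Color | Sport
------------------------------------
  1   | sushi | pop | yellow | golf
  2   | pizza | classical | blue | soccer
  3   | pasta | rock | red | tennis
  4   | tacos | jazz | green | swimming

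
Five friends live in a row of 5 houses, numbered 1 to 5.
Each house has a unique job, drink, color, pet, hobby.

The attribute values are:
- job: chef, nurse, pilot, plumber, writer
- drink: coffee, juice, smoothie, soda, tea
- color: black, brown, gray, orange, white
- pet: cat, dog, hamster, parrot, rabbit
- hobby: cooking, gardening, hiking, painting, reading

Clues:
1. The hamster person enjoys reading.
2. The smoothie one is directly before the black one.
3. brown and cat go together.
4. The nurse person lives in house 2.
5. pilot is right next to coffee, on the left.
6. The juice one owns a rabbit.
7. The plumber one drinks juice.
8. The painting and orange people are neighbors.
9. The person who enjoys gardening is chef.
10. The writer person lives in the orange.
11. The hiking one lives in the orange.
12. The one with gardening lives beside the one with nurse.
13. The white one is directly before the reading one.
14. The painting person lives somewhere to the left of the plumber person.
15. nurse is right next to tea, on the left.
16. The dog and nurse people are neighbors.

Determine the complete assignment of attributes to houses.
Solution:

House | Job | Drink | Color | Pet | Hobby
-----------------------------------------
  1   | chef | smoothie | white | dog | gardening
  2   | nurse | soda | black | hamster | reading
  3   | pilot | tea | brown | cat | painting
  4   | writer | coffee | orange | parrot | hiking
  5   | plumber | juice | gray | rabbit | cooking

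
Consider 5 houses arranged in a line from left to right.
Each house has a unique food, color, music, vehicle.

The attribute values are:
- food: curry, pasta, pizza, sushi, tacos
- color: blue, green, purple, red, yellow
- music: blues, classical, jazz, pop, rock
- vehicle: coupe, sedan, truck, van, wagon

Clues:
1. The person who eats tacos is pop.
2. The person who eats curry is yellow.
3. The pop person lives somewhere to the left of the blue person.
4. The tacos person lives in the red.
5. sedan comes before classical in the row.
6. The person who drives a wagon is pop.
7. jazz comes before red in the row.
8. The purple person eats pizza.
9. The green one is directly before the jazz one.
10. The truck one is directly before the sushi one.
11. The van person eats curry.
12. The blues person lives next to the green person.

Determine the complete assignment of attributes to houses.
Solution:

House | Food | Color | Music | Vehicle
--------------------------------------
  1   | pizza | purple | blues | truck
  2   | sushi | green | rock | sedan
  3   | curry | yellow | jazz | van
  4   | tacos | red | pop | wagon
  5   | pasta | blue | classical | coupe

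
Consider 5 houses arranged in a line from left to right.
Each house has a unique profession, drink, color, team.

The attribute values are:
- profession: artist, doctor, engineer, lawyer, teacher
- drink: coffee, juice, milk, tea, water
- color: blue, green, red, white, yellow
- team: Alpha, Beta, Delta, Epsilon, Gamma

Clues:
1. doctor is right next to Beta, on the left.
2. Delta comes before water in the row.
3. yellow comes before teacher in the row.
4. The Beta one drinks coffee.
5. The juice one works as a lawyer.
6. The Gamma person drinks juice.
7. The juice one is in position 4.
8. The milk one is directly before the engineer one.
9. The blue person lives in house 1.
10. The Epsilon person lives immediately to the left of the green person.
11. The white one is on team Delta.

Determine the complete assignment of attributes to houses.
Solution:

House | Profession | Drink | Color | Team
-----------------------------------------
  1   | doctor | milk | blue | Epsilon
  2   | engineer | coffee | green | Beta
  3   | artist | tea | white | Delta
  4   | lawyer | juice | yellow | Gamma
  5   | teacher | water | red | Alpha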